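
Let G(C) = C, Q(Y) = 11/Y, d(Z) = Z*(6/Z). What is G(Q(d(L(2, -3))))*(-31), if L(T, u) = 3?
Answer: -341/6 ≈ -56.833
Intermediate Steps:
d(Z) = 6
G(Q(d(L(2, -3))))*(-31) = (11/6)*(-31) = -341/6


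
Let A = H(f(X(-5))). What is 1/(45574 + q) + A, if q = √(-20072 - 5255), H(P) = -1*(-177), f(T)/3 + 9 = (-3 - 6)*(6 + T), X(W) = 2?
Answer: 367631665705/2077014803 - I*√25327/2077014803 ≈ 177.0 - 7.6622e-8*I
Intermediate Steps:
f(T) = -189 - 27*T (f(T) = -27 + 3*((-3 - 6)*(6 + T)) = -27 + 3*(-9*(6 + T)) = -27 + 3*(-54 - 9*T) = -27 + (-162 - 27*T) = -189 - 27*T)
H(P) = 177
A = 177
q = I*√25327 (q = √(-25327) = I*√25327 ≈ 159.14*I)
1/(45574 + q) + A = 1/(45574 + I*√25327) + 177 = 177 + 1/(45574 + I*√25327)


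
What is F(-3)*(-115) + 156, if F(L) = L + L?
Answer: 846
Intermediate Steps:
F(L) = 2*L
F(-3)*(-115) + 156 = (2*(-3))*(-115) + 156 = -6*(-115) + 156 = 690 + 156 = 846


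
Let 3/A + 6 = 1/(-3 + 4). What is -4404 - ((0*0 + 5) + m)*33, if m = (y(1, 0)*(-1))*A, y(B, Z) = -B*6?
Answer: -22251/5 ≈ -4450.2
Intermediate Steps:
A = -⅗ (A = 3/(-6 + 1/(-3 + 4)) = 3/(-6 + 1/1) = 3/(-6 + 1) = 3/(-5) = 3*(-⅕) = -⅗ ≈ -0.60000)
y(B, Z) = -6*B
m = -18/5 (m = (-6*1*(-1))*(-⅗) = -6*(-1)*(-⅗) = 6*(-⅗) = -18/5 ≈ -3.6000)
-4404 - ((0*0 + 5) + m)*33 = -4404 - ((0*0 + 5) - 18/5)*33 = -4404 - ((0 + 5) - 18/5)*33 = -4404 - (5 - 18/5)*33 = -4404 - 7*33/5 = -4404 - 1*231/5 = -4404 - 231/5 = -22251/5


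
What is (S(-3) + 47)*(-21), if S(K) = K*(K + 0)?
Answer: -1176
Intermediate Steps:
S(K) = K**2 (S(K) = K*K = K**2)
(S(-3) + 47)*(-21) = ((-3)**2 + 47)*(-21) = (9 + 47)*(-21) = 56*(-21) = -1176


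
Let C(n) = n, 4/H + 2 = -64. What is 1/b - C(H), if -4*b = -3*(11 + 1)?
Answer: 17/99 ≈ 0.17172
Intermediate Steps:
H = -2/33 (H = 4/(-2 - 64) = 4/(-66) = 4*(-1/66) = -2/33 ≈ -0.060606)
b = 9 (b = -(-3)*(11 + 1)/4 = -(-3)*12/4 = -1/4*(-36) = 9)
1/b - C(H) = 1/9 - 1*(-2/33) = 1/9 + 2/33 = 17/99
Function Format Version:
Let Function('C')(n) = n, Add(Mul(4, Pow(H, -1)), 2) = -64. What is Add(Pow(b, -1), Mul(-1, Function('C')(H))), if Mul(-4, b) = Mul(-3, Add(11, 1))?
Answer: Rational(17, 99) ≈ 0.17172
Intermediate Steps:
H = Rational(-2, 33) (H = Mul(4, Pow(Add(-2, -64), -1)) = Mul(4, Pow(-66, -1)) = Mul(4, Rational(-1, 66)) = Rational(-2, 33) ≈ -0.060606)
b = 9 (b = Mul(Rational(-1, 4), Mul(-3, Add(11, 1))) = Mul(Rational(-1, 4), Mul(-3, 12)) = Mul(Rational(-1, 4), -36) = 9)
Add(Pow(b, -1), Mul(-1, Function('C')(H))) = Add(Pow(9, -1), Mul(-1, Rational(-2, 33))) = Add(Rational(1, 9), Rational(2, 33)) = Rational(17, 99)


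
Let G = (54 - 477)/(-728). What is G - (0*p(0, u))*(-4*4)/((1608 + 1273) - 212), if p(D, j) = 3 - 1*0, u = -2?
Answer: 423/728 ≈ 0.58104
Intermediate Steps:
p(D, j) = 3 (p(D, j) = 3 + 0 = 3)
G = 423/728 (G = -423*(-1/728) = 423/728 ≈ 0.58104)
G - (0*p(0, u))*(-4*4)/((1608 + 1273) - 212) = 423/728 - (0*3)*(-4*4)/((1608 + 1273) - 212) = 423/728 - 0*(-16)/(2881 - 212) = 423/728 - 0/2669 = 423/728 - 1*0 = 423/728 + 0 = 423/728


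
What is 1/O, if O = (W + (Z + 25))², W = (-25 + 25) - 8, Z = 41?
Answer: 1/3364 ≈ 0.00029727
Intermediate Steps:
W = -8 (W = 0 - 8 = -8)
O = 3364 (O = (-8 + (41 + 25))² = (-8 + 66)² = 58² = 3364)
1/O = 1/3364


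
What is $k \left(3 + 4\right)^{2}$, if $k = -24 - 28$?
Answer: $-2548$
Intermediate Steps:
$k = -52$
$k \left(3 + 4\right)^{2} = - 52 \left(3 + 4\right)^{2} = - 52 \cdot 7^{2} = \left(-52\right) 49 = -2548$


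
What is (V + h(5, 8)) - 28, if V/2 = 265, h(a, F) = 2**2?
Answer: 506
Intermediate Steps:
h(a, F) = 4
V = 530 (V = 2*265 = 530)
(V + h(5, 8)) - 28 = (530 + 4) - 28 = 534 - 28 = 506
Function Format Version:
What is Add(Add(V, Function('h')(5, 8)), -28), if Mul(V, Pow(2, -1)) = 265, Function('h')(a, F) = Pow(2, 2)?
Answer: 506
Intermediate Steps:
Function('h')(a, F) = 4
V = 530 (V = Mul(2, 265) = 530)
Add(Add(V, Function('h')(5, 8)), -28) = Add(Add(530, 4), -28) = Add(534, -28) = 506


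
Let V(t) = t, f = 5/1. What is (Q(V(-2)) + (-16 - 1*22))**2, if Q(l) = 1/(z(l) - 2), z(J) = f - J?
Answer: 35721/25 ≈ 1428.8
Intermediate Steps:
f = 5 (f = 5*1 = 5)
z(J) = 5 - J
Q(l) = 1/(3 - l) (Q(l) = 1/((5 - l) - 2) = 1/(3 - l))
(Q(V(-2)) + (-16 - 1*22))**2 = (-1/(-3 - 2) + (-16 - 1*22))**2 = (-1/(-5) + (-16 - 22))**2 = (-1*(-1/5) - 38)**2 = (1/5 - 38)**2 = (-189/5)**2 = 35721/25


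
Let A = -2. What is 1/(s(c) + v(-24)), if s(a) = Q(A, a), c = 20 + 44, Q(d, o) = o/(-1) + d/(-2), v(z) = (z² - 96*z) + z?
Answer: 1/2793 ≈ 0.00035804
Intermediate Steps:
v(z) = z² - 95*z
Q(d, o) = -o - d/2 (Q(d, o) = o*(-1) + d*(-½) = -o - d/2)
c = 64
s(a) = 1 - a (s(a) = -a - ½*(-2) = -a + 1 = 1 - a)
1/(s(c) + v(-24)) = 1/((1 - 1*64) - 24*(-95 - 24)) = 1/((1 - 64) - 24*(-119)) = 1/(-63 + 2856) = 1/2793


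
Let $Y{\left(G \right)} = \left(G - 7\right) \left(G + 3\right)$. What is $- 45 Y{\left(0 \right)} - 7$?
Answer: $938$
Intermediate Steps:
$Y{\left(G \right)} = \left(-7 + G\right) \left(3 + G\right)$
$- 45 Y{\left(0 \right)} - 7 = - 45 \left(-21 + 0^{2} - 0\right) - 7 = - 45 \left(-21 + 0 + 0\right) - 7 = \left(-45\right) \left(-21\right) - 7 = 945 - 7 = 938$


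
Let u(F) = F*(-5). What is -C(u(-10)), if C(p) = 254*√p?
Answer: -1270*√2 ≈ -1796.1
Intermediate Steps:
u(F) = -5*F
-C(u(-10)) = -254*√(-5*(-10)) = -254*√50 = -254*5*√2 = -1270*√2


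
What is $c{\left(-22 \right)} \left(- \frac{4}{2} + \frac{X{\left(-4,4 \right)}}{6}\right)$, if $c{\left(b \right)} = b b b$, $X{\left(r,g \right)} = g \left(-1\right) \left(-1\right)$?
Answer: $\frac{42592}{3} \approx 14197.0$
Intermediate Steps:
$X{\left(r,g \right)} = g$ ($X{\left(r,g \right)} = - g \left(-1\right) = g$)
$c{\left(b \right)} = b^{3}$ ($c{\left(b \right)} = b^{2} b = b^{3}$)
$c{\left(-22 \right)} \left(- \frac{4}{2} + \frac{X{\left(-4,4 \right)}}{6}\right) = \left(-22\right)^{3} \left(- \frac{4}{2} + \frac{4}{6}\right) = - 10648 \left(\left(-4\right) \frac{1}{2} + 4 \cdot \frac{1}{6}\right) = - 10648 \left(-2 + \frac{2}{3}\right) = \left(-10648\right) \left(- \frac{4}{3}\right) = \frac{42592}{3}$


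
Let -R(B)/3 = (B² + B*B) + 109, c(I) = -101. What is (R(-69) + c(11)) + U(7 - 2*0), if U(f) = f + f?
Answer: -28980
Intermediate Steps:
R(B) = -327 - 6*B² (R(B) = -3*((B² + B*B) + 109) = -3*((B² + B²) + 109) = -3*(2*B² + 109) = -3*(109 + 2*B²) = -327 - 6*B²)
U(f) = 2*f
(R(-69) + c(11)) + U(7 - 2*0) = ((-327 - 6*(-69)²) - 101) + 2*(7 - 2*0) = ((-327 - 6*4761) - 101) + 2*(7 + 0) = ((-327 - 28566) - 101) + 2*7 = (-28893 - 101) + 14 = -28994 + 14 = -28980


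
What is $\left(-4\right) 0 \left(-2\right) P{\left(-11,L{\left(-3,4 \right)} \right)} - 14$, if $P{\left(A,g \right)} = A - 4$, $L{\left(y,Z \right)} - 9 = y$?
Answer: $-14$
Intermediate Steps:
$L{\left(y,Z \right)} = 9 + y$
$P{\left(A,g \right)} = -4 + A$
$\left(-4\right) 0 \left(-2\right) P{\left(-11,L{\left(-3,4 \right)} \right)} - 14 = \left(-4\right) 0 \left(-2\right) \left(-4 - 11\right) - 14 = 0 \left(-2\right) \left(-15\right) - 14 = 0 \left(-15\right) - 14 = 0 - 14 = -14$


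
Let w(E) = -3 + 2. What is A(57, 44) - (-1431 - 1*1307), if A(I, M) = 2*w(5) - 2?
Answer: 2734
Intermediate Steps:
w(E) = -1
A(I, M) = -4 (A(I, M) = 2*(-1) - 2 = -2 - 2 = -4)
A(57, 44) - (-1431 - 1*1307) = -4 - (-1431 - 1*1307) = -4 - (-1431 - 1307) = -4 - 1*(-2738) = -4 + 2738 = 2734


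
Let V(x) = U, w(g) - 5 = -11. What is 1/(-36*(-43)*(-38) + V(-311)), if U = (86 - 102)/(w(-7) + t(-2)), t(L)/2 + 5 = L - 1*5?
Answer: -15/882352 ≈ -1.7000e-5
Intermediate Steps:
w(g) = -6 (w(g) = 5 - 11 = -6)
t(L) = -20 + 2*L (t(L) = -10 + 2*(L - 1*5) = -10 + 2*(L - 5) = -10 + 2*(-5 + L) = -10 + (-10 + 2*L) = -20 + 2*L)
U = 8/15 (U = (86 - 102)/(-6 + (-20 + 2*(-2))) = -16/(-6 + (-20 - 4)) = -16/(-6 - 24) = -16/(-30) = -16*(-1/30) = 8/15 ≈ 0.53333)
V(x) = 8/15
1/(-36*(-43)*(-38) + V(-311)) = 1/(-36*(-43)*(-38) + 8/15) = 1/(1548*(-38) + 8/15) = 1/(-58824 + 8/15) = 1/(-882352/15) = -15/882352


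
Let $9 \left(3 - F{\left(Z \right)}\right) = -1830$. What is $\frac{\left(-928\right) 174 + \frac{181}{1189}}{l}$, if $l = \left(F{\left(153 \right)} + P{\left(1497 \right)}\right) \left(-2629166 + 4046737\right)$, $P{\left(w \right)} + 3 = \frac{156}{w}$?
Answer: $- \frac{287409070419}{513309821963774} \approx -0.00055991$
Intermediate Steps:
$P{\left(w \right)} = -3 + \frac{156}{w}$
$F{\left(Z \right)} = \frac{619}{3}$ ($F{\left(Z \right)} = 3 - - \frac{610}{3} = 3 + \frac{610}{3} = \frac{619}{3}$)
$l = \frac{431715577766}{1497}$ ($l = \left(\frac{619}{3} - \left(3 - \frac{156}{1497}\right)\right) \left(-2629166 + 4046737\right) = \left(\frac{619}{3} + \left(-3 + 156 \cdot \frac{1}{1497}\right)\right) 1417571 = \left(\frac{619}{3} + \left(-3 + \frac{52}{499}\right)\right) 1417571 = \left(\frac{619}{3} - \frac{1445}{499}\right) 1417571 = \frac{304546}{1497} \cdot 1417571 = \frac{431715577766}{1497} \approx 2.8839 \cdot 10^{8}$)
$\frac{\left(-928\right) 174 + \frac{181}{1189}}{l} = \frac{\left(-928\right) 174 + \frac{181}{1189}}{\frac{431715577766}{1497}} = \left(-161472 + 181 \cdot \frac{1}{1189}\right) \frac{1497}{431715577766} = \left(-161472 + \frac{181}{1189}\right) \frac{1497}{431715577766} = \left(- \frac{191990027}{1189}\right) \frac{1497}{431715577766} = - \frac{287409070419}{513309821963774}$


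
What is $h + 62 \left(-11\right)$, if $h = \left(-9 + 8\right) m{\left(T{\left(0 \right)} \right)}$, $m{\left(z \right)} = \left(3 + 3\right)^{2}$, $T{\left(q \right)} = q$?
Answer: $-718$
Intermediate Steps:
$m{\left(z \right)} = 36$ ($m{\left(z \right)} = 6^{2} = 36$)
$h = -36$ ($h = \left(-9 + 8\right) 36 = \left(-1\right) 36 = -36$)
$h + 62 \left(-11\right) = -36 + 62 \left(-11\right) = -36 - 682 = -718$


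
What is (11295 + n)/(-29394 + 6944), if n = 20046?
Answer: -31341/22450 ≈ -1.3960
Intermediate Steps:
(11295 + n)/(-29394 + 6944) = (11295 + 20046)/(-29394 + 6944) = 31341/(-22450) = 31341*(-1/22450) = -31341/22450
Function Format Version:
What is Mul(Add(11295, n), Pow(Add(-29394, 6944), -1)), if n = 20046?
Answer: Rational(-31341, 22450) ≈ -1.3960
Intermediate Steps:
Mul(Add(11295, n), Pow(Add(-29394, 6944), -1)) = Mul(Add(11295, 20046), Pow(Add(-29394, 6944), -1)) = Mul(31341, Pow(-22450, -1)) = Mul(31341, Rational(-1, 22450)) = Rational(-31341, 22450)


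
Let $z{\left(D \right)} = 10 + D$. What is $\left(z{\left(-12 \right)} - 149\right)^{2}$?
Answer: $22801$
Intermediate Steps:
$\left(z{\left(-12 \right)} - 149\right)^{2} = \left(\left(10 - 12\right) - 149\right)^{2} = \left(-2 - 149\right)^{2} = \left(-151\right)^{2} = 22801$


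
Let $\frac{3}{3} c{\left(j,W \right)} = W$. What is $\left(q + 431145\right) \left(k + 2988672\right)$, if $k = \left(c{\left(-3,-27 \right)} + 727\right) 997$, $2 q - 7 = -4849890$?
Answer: $-7350274350598$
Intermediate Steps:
$q = - \frac{4849883}{2}$ ($q = \frac{7}{2} + \frac{1}{2} \left(-4849890\right) = \frac{7}{2} - 2424945 = - \frac{4849883}{2} \approx -2.4249 \cdot 10^{6}$)
$c{\left(j,W \right)} = W$
$k = 697900$ ($k = \left(-27 + 727\right) 997 = 700 \cdot 997 = 697900$)
$\left(q + 431145\right) \left(k + 2988672\right) = \left(- \frac{4849883}{2} + 431145\right) \left(697900 + 2988672\right) = \left(- \frac{3987593}{2}\right) 3686572 = -7350274350598$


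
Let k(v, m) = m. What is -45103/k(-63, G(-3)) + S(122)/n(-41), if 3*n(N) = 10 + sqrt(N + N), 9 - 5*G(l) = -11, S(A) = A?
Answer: (-45103*sqrt(82) + 449566*I)/(4*(sqrt(82) - 10*I)) ≈ -11256.0 - 18.21*I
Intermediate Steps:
G(l) = 4 (G(l) = 9/5 - 1/5*(-11) = 9/5 + 11/5 = 4)
n(N) = 10/3 + sqrt(2)*sqrt(N)/3 (n(N) = (10 + sqrt(N + N))/3 = (10 + sqrt(2*N))/3 = (10 + sqrt(2)*sqrt(N))/3 = 10/3 + sqrt(2)*sqrt(N)/3)
-45103/k(-63, G(-3)) + S(122)/n(-41) = -45103/4 + 122/(10/3 + sqrt(2)*sqrt(-41)/3) = -45103*1/4 + 122/(10/3 + sqrt(2)*(I*sqrt(41))/3) = -45103/4 + 122/(10/3 + I*sqrt(82)/3)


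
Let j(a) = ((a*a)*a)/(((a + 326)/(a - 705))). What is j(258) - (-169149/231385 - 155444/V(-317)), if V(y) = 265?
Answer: -2353413909749902/179045713 ≈ -1.3144e+7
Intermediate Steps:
j(a) = a³*(-705 + a)/(326 + a) (j(a) = (a²*a)/(((326 + a)/(-705 + a))) = a³/(((326 + a)/(-705 + a))) = a³*((-705 + a)/(326 + a)) = a³*(-705 + a)/(326 + a))
j(258) - (-169149/231385 - 155444/V(-317)) = 258³*(-705 + 258)/(326 + 258) - (-169149/231385 - 155444/265) = 17173512*(-447)/584 - (-169149*1/231385 - 155444*1/265) = 17173512*(1/584)*(-447) - (-169149/231385 - 155444/265) = -959569983/73 - 1*(-1440489377/2452681) = -959569983/73 + 1440489377/2452681 = -2353413909749902/179045713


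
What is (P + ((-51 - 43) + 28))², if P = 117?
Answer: 2601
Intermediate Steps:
(P + ((-51 - 43) + 28))² = (117 + ((-51 - 43) + 28))² = (117 + (-94 + 28))² = (117 - 66)² = 51² = 2601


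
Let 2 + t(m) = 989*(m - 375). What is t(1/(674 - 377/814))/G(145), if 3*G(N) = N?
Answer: -203335848097/26499185 ≈ -7673.3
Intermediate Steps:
G(N) = N/3
t(m) = -370877 + 989*m (t(m) = -2 + 989*(m - 375) = -2 + 989*(-375 + m) = -2 + (-370875 + 989*m) = -370877 + 989*m)
t(1/(674 - 377/814))/G(145) = (-370877 + 989/(674 - 377/814))/(((⅓)*145)) = (-370877 + 989/(674 - 377*1/814))/(145/3) = (-370877 + 989/(674 - 377/814))*(3/145) = (-370877 + 989/(548259/814))*(3/145) = (-370877 + 989*(814/548259))*(3/145) = (-370877 + 805046/548259)*(3/145) = -203335848097/548259*3/145 = -203335848097/26499185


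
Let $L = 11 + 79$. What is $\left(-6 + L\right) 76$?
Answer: $6384$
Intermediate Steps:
$L = 90$
$\left(-6 + L\right) 76 = \left(-6 + 90\right) 76 = 84 \cdot 76 = 6384$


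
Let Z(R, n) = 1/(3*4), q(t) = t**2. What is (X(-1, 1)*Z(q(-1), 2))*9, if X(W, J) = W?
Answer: -3/4 ≈ -0.75000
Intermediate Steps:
Z(R, n) = 1/12 (Z(R, n) = (1/3)*(1/4) = 1/12)
(X(-1, 1)*Z(q(-1), 2))*9 = -1*1/12*9 = -1/12*9 = -3/4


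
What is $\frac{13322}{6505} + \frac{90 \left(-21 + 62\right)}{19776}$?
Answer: $\frac{47909887}{21440480} \approx 2.2346$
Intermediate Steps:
$\frac{13322}{6505} + \frac{90 \left(-21 + 62\right)}{19776} = 13322 \cdot \frac{1}{6505} + 90 \cdot 41 \cdot \frac{1}{19776} = \frac{13322}{6505} + 3690 \cdot \frac{1}{19776} = \frac{13322}{6505} + \frac{615}{3296} = \frac{47909887}{21440480}$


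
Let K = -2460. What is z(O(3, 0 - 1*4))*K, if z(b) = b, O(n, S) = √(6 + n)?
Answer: -7380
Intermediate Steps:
z(O(3, 0 - 1*4))*K = √(6 + 3)*(-2460) = √9*(-2460) = 3*(-2460) = -7380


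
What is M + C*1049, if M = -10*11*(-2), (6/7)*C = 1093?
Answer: 8027219/6 ≈ 1.3379e+6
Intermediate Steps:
C = 7651/6 (C = (7/6)*1093 = 7651/6 ≈ 1275.2)
M = 220 (M = -110*(-2) = 220)
M + C*1049 = 220 + (7651/6)*1049 = 220 + 8025899/6 = 8027219/6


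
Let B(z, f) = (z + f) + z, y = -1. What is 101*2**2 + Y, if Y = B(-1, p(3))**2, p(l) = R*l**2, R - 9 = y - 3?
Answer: 2253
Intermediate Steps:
R = 5 (R = 9 + (-1 - 3) = 9 - 4 = 5)
p(l) = 5*l**2
B(z, f) = f + 2*z (B(z, f) = (f + z) + z = f + 2*z)
Y = 1849 (Y = (5*3**2 + 2*(-1))**2 = (5*9 - 2)**2 = (45 - 2)**2 = 43**2 = 1849)
101*2**2 + Y = 101*2**2 + 1849 = 101*4 + 1849 = 404 + 1849 = 2253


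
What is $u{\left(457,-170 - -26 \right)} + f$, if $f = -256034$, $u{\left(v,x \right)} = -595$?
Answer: $-256629$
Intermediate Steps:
$u{\left(457,-170 - -26 \right)} + f = -595 - 256034 = -256629$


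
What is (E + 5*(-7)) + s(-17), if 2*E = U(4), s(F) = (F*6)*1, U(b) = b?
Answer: -135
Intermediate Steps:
s(F) = 6*F (s(F) = (6*F)*1 = 6*F)
E = 2 (E = (1/2)*4 = 2)
(E + 5*(-7)) + s(-17) = (2 + 5*(-7)) + 6*(-17) = (2 - 35) - 102 = -33 - 102 = -135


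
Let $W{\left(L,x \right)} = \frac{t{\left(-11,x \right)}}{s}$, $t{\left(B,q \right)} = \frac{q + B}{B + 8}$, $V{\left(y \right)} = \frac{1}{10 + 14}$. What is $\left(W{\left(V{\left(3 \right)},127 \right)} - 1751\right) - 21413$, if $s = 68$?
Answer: $- \frac{1181393}{51} \approx -23165.0$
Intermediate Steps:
$V{\left(y \right)} = \frac{1}{24}$
$t{\left(B,q \right)} = \frac{B + q}{8 + B}$
$W{\left(L,x \right)} = \frac{11}{204} - \frac{x}{204}$ ($W{\left(L,x \right)} = \frac{\frac{1}{8 - 11} \left(-11 + x\right)}{68} = \frac{-11 + x}{-3} \cdot \frac{1}{68} = - \frac{-11 + x}{3} \cdot \frac{1}{68} = \left(\frac{11}{3} - \frac{x}{3}\right) \frac{1}{68} = \frac{11}{204} - \frac{x}{204}$)
$\left(W{\left(V{\left(3 \right)},127 \right)} - 1751\right) - 21413 = \left(\left(\frac{11}{204} - \frac{127}{204}\right) - 1751\right) - 21413 = \left(- \frac{29}{51} - 1751\right) - 21413 = - \frac{89330}{51} - 21413 = - \frac{1181393}{51}$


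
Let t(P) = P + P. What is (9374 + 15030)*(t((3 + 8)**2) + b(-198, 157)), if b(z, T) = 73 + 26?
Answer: 8321764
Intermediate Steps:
b(z, T) = 99
t(P) = 2*P
(9374 + 15030)*(t((3 + 8)**2) + b(-198, 157)) = (9374 + 15030)*(2*(3 + 8)**2 + 99) = 24404*(2*11**2 + 99) = 24404*(2*121 + 99) = 24404*(242 + 99) = 24404*341 = 8321764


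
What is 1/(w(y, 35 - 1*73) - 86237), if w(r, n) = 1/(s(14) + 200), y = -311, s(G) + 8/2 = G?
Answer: -210/18109769 ≈ -1.1596e-5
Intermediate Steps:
s(G) = -4 + G
w(r, n) = 1/210 (w(r, n) = 1/((-4 + 14) + 200) = 1/(10 + 200) = 1/210)
1/(w(y, 35 - 1*73) - 86237) = 1/(1/210 - 86237) = 1/(-18109769/210) = -210/18109769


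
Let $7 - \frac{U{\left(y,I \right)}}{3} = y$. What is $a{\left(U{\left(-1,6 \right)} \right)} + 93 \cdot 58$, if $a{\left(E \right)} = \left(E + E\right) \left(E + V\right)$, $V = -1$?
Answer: $6498$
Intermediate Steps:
$U{\left(y,I \right)} = 21 - 3 y$
$a{\left(E \right)} = 2 E \left(-1 + E\right)$ ($a{\left(E \right)} = \left(E + E\right) \left(E - 1\right) = 2 E \left(-1 + E\right)$)
$a{\left(U{\left(-1,6 \right)} \right)} + 93 \cdot 58 = 2 \left(21 - -3\right) \left(-1 + \left(21 - -3\right)\right) + 93 \cdot 58 = 2 \left(21 + 3\right) \left(-1 + \left(21 + 3\right)\right) + 5394 = 2 \cdot 24 \left(-1 + 24\right) + 5394 = 2 \cdot 24 \cdot 23 + 5394 = 1104 + 5394 = 6498$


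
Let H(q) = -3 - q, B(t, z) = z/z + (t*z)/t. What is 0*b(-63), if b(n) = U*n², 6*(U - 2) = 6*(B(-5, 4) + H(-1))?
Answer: 0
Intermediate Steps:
B(t, z) = 1 + z
U = 5 (U = 2 + (6*((1 + 4) + (-3 - 1*(-1))))/6 = 2 + (6*(5 + (-3 + 1)))/6 = 2 + (6*(5 - 2))/6 = 2 + (6*3)/6 = 2 + (⅙)*18 = 2 + 3 = 5)
b(n) = 5*n²
0*b(-63) = 0*(5*(-63)²) = 0*(5*3969) = 0*19845 = 0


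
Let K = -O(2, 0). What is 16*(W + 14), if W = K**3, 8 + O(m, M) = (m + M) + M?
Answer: 3680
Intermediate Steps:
O(m, M) = -8 + m + 2*M (O(m, M) = -8 + ((m + M) + M) = -8 + ((M + m) + M) = -8 + (m + 2*M) = -8 + m + 2*M)
K = 6 (K = -(-8 + 2 + 2*0) = -(-8 + 2 + 0) = -1*(-6) = 6)
W = 216 (W = 6**3 = 216)
16*(W + 14) = 16*(216 + 14) = 16*230 = 3680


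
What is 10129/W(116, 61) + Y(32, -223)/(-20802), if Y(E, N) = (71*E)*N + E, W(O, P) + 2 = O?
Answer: 44743099/395238 ≈ 113.21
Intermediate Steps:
W(O, P) = -2 + O
Y(E, N) = E + 71*E*N (Y(E, N) = 71*E*N + E = E + 71*E*N)
10129/W(116, 61) + Y(32, -223)/(-20802) = 10129/(-2 + 116) + (32*(1 + 71*(-223)))/(-20802) = 10129/114 + (32*(1 - 15833))*(-1/20802) = 10129*(1/114) + (32*(-15832))*(-1/20802) = 10129/114 - 506624*(-1/20802) = 10129/114 + 253312/10401 = 44743099/395238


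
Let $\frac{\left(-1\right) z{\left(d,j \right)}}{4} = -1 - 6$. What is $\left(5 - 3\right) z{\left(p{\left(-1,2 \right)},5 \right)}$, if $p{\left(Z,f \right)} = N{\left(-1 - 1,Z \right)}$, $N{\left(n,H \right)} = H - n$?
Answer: $56$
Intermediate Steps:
$p{\left(Z,f \right)} = 2 + Z$ ($p{\left(Z,f \right)} = Z - \left(-1 - 1\right) = Z - -2 = Z + 2 = 2 + Z$)
$z{\left(d,j \right)} = 28$ ($z{\left(d,j \right)} = - 4 \left(-1 - 6\right) = \left(-4\right) \left(-7\right) = 28$)
$\left(5 - 3\right) z{\left(p{\left(-1,2 \right)},5 \right)} = \left(5 - 3\right) 28 = 2 \cdot 28 = 56$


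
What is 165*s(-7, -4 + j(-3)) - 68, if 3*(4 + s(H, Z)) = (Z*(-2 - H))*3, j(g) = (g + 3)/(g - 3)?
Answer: -4028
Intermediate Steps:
j(g) = (3 + g)/(-3 + g)
s(H, Z) = -4 + Z*(-2 - H) (s(H, Z) = -4 + ((Z*(-2 - H))*3)/3 = -4 + (3*Z*(-2 - H))/3 = -4 + Z*(-2 - H))
165*s(-7, -4 + j(-3)) - 68 = 165*(-4 - 2*(-4 + (3 - 3)/(-3 - 3)) - 1*(-7)*(-4 + (3 - 3)/(-3 - 3))) - 68 = 165*(-4 - 2*(-4 + 0/(-6)) - 1*(-7)*(-4 + 0/(-6))) - 68 = 165*(-4 - 2*(-4 - 1/6*0) - 1*(-7)*(-4 - 1/6*0)) - 68 = 165*(-4 - 2*(-4 + 0) - 1*(-7)*(-4 + 0)) - 68 = 165*(-4 - 2*(-4) - 1*(-7)*(-4)) - 68 = 165*(-4 + 8 - 28) - 68 = 165*(-24) - 68 = -3960 - 68 = -4028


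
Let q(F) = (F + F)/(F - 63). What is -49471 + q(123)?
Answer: -494669/10 ≈ -49467.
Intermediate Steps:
q(F) = 2*F/(-63 + F) (q(F) = (2*F)/(-63 + F) = 2*F/(-63 + F))
-49471 + q(123) = -49471 + 2*123/(-63 + 123) = -49471 + 2*123/60 = -49471 + 2*123*(1/60) = -49471 + 41/10 = -494669/10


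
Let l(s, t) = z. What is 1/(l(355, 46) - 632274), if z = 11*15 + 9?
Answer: -1/632100 ≈ -1.5820e-6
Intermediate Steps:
z = 174 (z = 165 + 9 = 174)
l(s, t) = 174
1/(l(355, 46) - 632274) = 1/(174 - 632274) = 1/(-632100) = -1/632100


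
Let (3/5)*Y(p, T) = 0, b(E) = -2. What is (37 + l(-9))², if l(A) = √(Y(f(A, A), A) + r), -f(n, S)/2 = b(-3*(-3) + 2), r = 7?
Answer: (37 + √7)² ≈ 1571.8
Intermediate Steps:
f(n, S) = 4 (f(n, S) = -2*(-2) = 4)
Y(p, T) = 0 (Y(p, T) = (5/3)*0 = 0)
l(A) = √7 (l(A) = √(0 + 7) = √7)
(37 + l(-9))² = (37 + √7)²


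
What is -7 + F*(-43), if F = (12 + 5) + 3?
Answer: -867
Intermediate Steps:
F = 20 (F = 17 + 3 = 20)
-7 + F*(-43) = -7 + 20*(-43) = -7 - 860 = -867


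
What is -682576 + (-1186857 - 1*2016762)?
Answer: -3886195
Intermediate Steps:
-682576 + (-1186857 - 1*2016762) = -682576 + (-1186857 - 2016762) = -682576 - 3203619 = -3886195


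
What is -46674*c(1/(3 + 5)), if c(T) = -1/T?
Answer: 373392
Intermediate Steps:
-46674*c(1/(3 + 5)) = -46674*(-1/(1/(3 + 5))) = -46674*(-1/(1/8)) = -46674*(-1/⅛) = -46674*(-1*8) = -46674*(-8) = -7779*(-48) = 373392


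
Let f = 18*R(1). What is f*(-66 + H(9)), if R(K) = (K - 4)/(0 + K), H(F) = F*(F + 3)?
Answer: -2268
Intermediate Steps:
H(F) = F*(3 + F)
R(K) = (-4 + K)/K
f = -54 (f = 18*((-4 + 1)/1) = 18*(1*(-3)) = 18*(-3) = -54)
f*(-66 + H(9)) = -54*(-66 + 9*(3 + 9)) = -54*(-66 + 9*12) = -54*(-66 + 108) = -54*42 = -2268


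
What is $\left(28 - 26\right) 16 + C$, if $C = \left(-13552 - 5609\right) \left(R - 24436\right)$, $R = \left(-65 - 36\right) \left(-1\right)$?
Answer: $466282967$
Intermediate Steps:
$R = 101$ ($R = \left(-101\right) \left(-1\right) = 101$)
$C = 466282935$ ($C = \left(-13552 - 5609\right) \left(101 - 24436\right) = \left(-19161\right) \left(-24335\right) = 466282935$)
$\left(28 - 26\right) 16 + C = \left(28 - 26\right) 16 + 466282935 = 2 \cdot 16 + 466282935 = 32 + 466282935 = 466282967$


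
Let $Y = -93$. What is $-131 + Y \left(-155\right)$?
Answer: $14284$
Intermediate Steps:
$-131 + Y \left(-155\right) = -131 - -14415 = -131 + 14415 = 14284$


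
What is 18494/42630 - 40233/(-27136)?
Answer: 158356141/82629120 ≈ 1.9165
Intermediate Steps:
18494/42630 - 40233/(-27136) = 18494*(1/42630) - 40233*(-1/27136) = 1321/3045 + 40233/27136 = 158356141/82629120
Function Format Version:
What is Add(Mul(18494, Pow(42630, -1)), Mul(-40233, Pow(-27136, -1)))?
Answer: Rational(158356141, 82629120) ≈ 1.9165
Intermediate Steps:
Add(Mul(18494, Pow(42630, -1)), Mul(-40233, Pow(-27136, -1))) = Add(Mul(18494, Rational(1, 42630)), Mul(-40233, Rational(-1, 27136))) = Add(Rational(1321, 3045), Rational(40233, 27136)) = Rational(158356141, 82629120)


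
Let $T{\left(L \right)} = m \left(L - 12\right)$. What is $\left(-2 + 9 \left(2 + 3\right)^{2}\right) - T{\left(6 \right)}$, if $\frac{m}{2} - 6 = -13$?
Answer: $139$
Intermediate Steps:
$m = -14$ ($m = 12 + 2 \left(-13\right) = 12 - 26 = -14$)
$T{\left(L \right)} = 168 - 14 L$ ($T{\left(L \right)} = - 14 \left(L - 12\right) = - 14 \left(-12 + L\right) = 168 - 14 L$)
$\left(-2 + 9 \left(2 + 3\right)^{2}\right) - T{\left(6 \right)} = \left(-2 + 9 \left(2 + 3\right)^{2}\right) - \left(168 - 84\right) = \left(-2 + 9 \cdot 5^{2}\right) - \left(168 - 84\right) = \left(-2 + 9 \cdot 25\right) - 84 = \left(-2 + 225\right) - 84 = 223 - 84 = 139$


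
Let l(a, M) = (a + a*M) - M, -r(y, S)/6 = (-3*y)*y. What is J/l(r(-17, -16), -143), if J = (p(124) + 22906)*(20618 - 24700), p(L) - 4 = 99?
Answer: 93922738/738541 ≈ 127.17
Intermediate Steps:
r(y, S) = 18*y² (r(y, S) = -6*(-3*y)*y = -(-18)*y² = 18*y²)
p(L) = 103 (p(L) = 4 + 99 = 103)
l(a, M) = a - M + M*a (l(a, M) = (a + M*a) - M = a - M + M*a)
J = -93922738 (J = (103 + 22906)*(20618 - 24700) = 23009*(-4082) = -93922738)
J/l(r(-17, -16), -143) = -93922738/(18*(-17)² - 1*(-143) - 2574*(-17)²) = -93922738/(18*289 + 143 - 2574*289) = -93922738/(5202 + 143 - 143*5202) = -93922738/(5202 + 143 - 743886) = -93922738/(-738541) = -93922738*(-1/738541) = 93922738/738541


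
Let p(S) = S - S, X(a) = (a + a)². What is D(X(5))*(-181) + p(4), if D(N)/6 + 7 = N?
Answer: -100998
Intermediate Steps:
X(a) = 4*a² (X(a) = (2*a)² = 4*a²)
p(S) = 0
D(N) = -42 + 6*N
D(X(5))*(-181) + p(4) = (-42 + 6*(4*5²))*(-181) + 0 = (-42 + 6*(4*25))*(-181) + 0 = (-42 + 6*100)*(-181) + 0 = (-42 + 600)*(-181) + 0 = 558*(-181) + 0 = -100998 + 0 = -100998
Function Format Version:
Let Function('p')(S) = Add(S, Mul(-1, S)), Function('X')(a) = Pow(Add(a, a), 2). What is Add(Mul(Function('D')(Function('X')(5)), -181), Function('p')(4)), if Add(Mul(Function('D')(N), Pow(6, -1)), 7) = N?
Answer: -100998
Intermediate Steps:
Function('X')(a) = Mul(4, Pow(a, 2)) (Function('X')(a) = Pow(Mul(2, a), 2) = Mul(4, Pow(a, 2)))
Function('p')(S) = 0
Function('D')(N) = Add(-42, Mul(6, N))
Add(Mul(Function('D')(Function('X')(5)), -181), Function('p')(4)) = Add(Mul(Add(-42, Mul(6, Mul(4, Pow(5, 2)))), -181), 0) = Add(Mul(Add(-42, Mul(6, Mul(4, 25))), -181), 0) = Add(Mul(Add(-42, Mul(6, 100)), -181), 0) = Add(Mul(Add(-42, 600), -181), 0) = Add(Mul(558, -181), 0) = Add(-100998, 0) = -100998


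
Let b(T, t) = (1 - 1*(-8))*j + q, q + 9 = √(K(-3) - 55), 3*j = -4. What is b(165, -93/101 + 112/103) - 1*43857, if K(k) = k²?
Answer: -43878 + I*√46 ≈ -43878.0 + 6.7823*I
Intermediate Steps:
j = -4/3 (j = (⅓)*(-4) = -4/3 ≈ -1.3333)
q = -9 + I*√46 (q = -9 + √((-3)² - 55) = -9 + √(9 - 55) = -9 + √(-46) = -9 + I*√46 ≈ -9.0 + 6.7823*I)
b(T, t) = -21 + I*√46 (b(T, t) = (1 - 1*(-8))*(-4/3) + (-9 + I*√46) = (1 + 8)*(-4/3) + (-9 + I*√46) = 9*(-4/3) + (-9 + I*√46) = -12 + (-9 + I*√46) = -21 + I*√46)
b(165, -93/101 + 112/103) - 1*43857 = (-21 + I*√46) - 1*43857 = (-21 + I*√46) - 43857 = -43878 + I*√46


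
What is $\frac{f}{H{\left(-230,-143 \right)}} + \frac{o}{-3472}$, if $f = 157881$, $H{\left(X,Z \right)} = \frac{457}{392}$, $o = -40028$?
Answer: $\frac{53724530735}{396676} \approx 1.3544 \cdot 10^{5}$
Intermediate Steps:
$H{\left(X,Z \right)} = \frac{457}{392}$ ($H{\left(X,Z \right)} = 457 \cdot \frac{1}{392} = \frac{457}{392}$)
$\frac{f}{H{\left(-230,-143 \right)}} + \frac{o}{-3472} = \frac{157881}{\frac{457}{392}} - \frac{40028}{-3472} = 157881 \cdot \frac{392}{457} - - \frac{10007}{868} = \frac{61889352}{457} + \frac{10007}{868} = \frac{53724530735}{396676}$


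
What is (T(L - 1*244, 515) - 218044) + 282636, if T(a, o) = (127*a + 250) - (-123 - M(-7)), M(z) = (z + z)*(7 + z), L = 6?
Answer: 34739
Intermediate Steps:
M(z) = 2*z*(7 + z) (M(z) = (2*z)*(7 + z) = 2*z*(7 + z))
T(a, o) = 373 + 127*a (T(a, o) = (127*a + 250) - (-123 - 2*(-7)*(7 - 7)) = (250 + 127*a) - (-123 - 2*(-7)*0) = (250 + 127*a) - (-123 - 1*0) = (250 + 127*a) - (-123 + 0) = (250 + 127*a) - 1*(-123) = (250 + 127*a) + 123 = 373 + 127*a)
(T(L - 1*244, 515) - 218044) + 282636 = ((373 + 127*(6 - 1*244)) - 218044) + 282636 = ((373 + 127*(6 - 244)) - 218044) + 282636 = ((373 + 127*(-238)) - 218044) + 282636 = ((373 - 30226) - 218044) + 282636 = (-29853 - 218044) + 282636 = -247897 + 282636 = 34739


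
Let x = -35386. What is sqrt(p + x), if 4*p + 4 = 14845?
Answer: I*sqrt(126703)/2 ≈ 177.98*I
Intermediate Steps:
p = 14841/4 (p = -1 + (1/4)*14845 = -1 + 14845/4 = 14841/4 ≈ 3710.3)
sqrt(p + x) = sqrt(14841/4 - 35386) = sqrt(-126703/4) = I*sqrt(126703)/2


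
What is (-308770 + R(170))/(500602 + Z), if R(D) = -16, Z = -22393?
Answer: -308786/478209 ≈ -0.64571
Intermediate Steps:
(-308770 + R(170))/(500602 + Z) = (-308770 - 16)/(500602 - 22393) = -308786/478209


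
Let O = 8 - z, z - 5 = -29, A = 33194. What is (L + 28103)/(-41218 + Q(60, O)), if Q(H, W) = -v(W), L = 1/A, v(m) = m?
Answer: -932850983/1369252500 ≈ -0.68128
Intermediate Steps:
z = -24 (z = 5 - 29 = -24)
L = 1/33194 ≈ 3.0126e-5
O = 32 (O = 8 - 1*(-24) = 8 + 24 = 32)
Q(H, W) = -W
(L + 28103)/(-41218 + Q(60, O)) = (1/33194 + 28103)/(-41218 - 1*32) = 932850983/(33194*(-41218 - 32)) = (932850983/33194)/(-41250) = (932850983/33194)*(-1/41250) = -932850983/1369252500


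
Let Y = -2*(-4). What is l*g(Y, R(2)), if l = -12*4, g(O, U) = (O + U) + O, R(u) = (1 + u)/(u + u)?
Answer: -804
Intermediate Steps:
R(u) = (1 + u)/(2*u) (R(u) = (1 + u)/((2*u)) = (1 + u)*(1/(2*u)) = (1 + u)/(2*u))
Y = 8
g(O, U) = U + 2*O
l = -48
l*g(Y, R(2)) = -48*((½)*(1 + 2)/2 + 2*8) = -48*((½)*(½)*3 + 16) = -48*(¾ + 16) = -48*67/4 = -804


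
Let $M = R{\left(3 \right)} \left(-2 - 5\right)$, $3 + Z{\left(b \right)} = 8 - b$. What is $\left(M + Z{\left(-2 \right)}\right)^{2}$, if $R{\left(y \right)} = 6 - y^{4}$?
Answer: $283024$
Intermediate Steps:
$Z{\left(b \right)} = 5 - b$ ($Z{\left(b \right)} = -3 - \left(-8 + b\right) = 5 - b$)
$M = 525$ ($M = \left(6 - 3^{4}\right) \left(-2 - 5\right) = \left(6 - 81\right) \left(-7\right) = \left(-75\right) \left(-7\right) = 525$)
$\left(M + Z{\left(-2 \right)}\right)^{2} = \left(525 + \left(5 - -2\right)\right)^{2} = \left(525 + \left(5 + 2\right)\right)^{2} = \left(525 + 7\right)^{2} = 532^{2} = 283024$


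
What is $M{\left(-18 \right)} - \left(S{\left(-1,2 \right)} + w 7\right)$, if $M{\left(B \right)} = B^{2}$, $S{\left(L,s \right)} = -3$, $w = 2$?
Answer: $313$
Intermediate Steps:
$M{\left(-18 \right)} - \left(S{\left(-1,2 \right)} + w 7\right) = \left(-18\right)^{2} - \left(-3 + 2 \cdot 7\right) = 324 - \left(-3 + 14\right) = 324 - 11 = 313$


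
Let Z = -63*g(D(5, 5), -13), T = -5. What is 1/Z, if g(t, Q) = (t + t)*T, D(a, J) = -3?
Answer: -1/1890 ≈ -0.00052910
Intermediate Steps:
g(t, Q) = -10*t (g(t, Q) = (t + t)*(-5) = (2*t)*(-5) = -10*t)
Z = -1890 (Z = -(-630)*(-3) = -63*30 = -1890)
1/Z = 1/(-1890) = -1/1890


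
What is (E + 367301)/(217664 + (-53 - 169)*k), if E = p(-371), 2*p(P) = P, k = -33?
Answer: 734231/449980 ≈ 1.6317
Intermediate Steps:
p(P) = P/2
E = -371/2 (E = (½)*(-371) = -371/2 ≈ -185.50)
(E + 367301)/(217664 + (-53 - 169)*k) = (-371/2 + 367301)/(217664 + (-53 - 169)*(-33)) = 734231/(2*(217664 - 222*(-33))) = 734231/(2*(217664 + 7326)) = (734231/2)/224990 = (734231/2)*(1/224990) = 734231/449980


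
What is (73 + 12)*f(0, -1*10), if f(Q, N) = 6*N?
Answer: -5100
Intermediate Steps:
(73 + 12)*f(0, -1*10) = (73 + 12)*(6*(-1*10)) = 85*(6*(-10)) = 85*(-60) = -5100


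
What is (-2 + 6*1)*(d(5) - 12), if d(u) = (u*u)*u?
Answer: 452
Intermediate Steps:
d(u) = u³ (d(u) = u²*u = u³)
(-2 + 6*1)*(d(5) - 12) = (-2 + 6*1)*(5³ - 12) = (-2 + 6)*(125 - 12) = 4*113 = 452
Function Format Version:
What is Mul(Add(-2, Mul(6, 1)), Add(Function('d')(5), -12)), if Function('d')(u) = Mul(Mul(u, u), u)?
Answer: 452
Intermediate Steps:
Function('d')(u) = Pow(u, 3) (Function('d')(u) = Mul(Pow(u, 2), u) = Pow(u, 3))
Mul(Add(-2, Mul(6, 1)), Add(Function('d')(5), -12)) = Mul(Add(-2, Mul(6, 1)), Add(Pow(5, 3), -12)) = Mul(Add(-2, 6), Add(125, -12)) = Mul(4, 113) = 452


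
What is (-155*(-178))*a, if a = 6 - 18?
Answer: -331080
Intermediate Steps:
a = -12
(-155*(-178))*a = -155*(-178)*(-12) = 27590*(-12) = -331080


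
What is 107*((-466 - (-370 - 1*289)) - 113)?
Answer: 8560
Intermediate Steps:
107*((-466 - (-370 - 1*289)) - 113) = 107*((-466 - (-370 - 289)) - 113) = 107*((-466 - 1*(-659)) - 113) = 107*((-466 + 659) - 113) = 107*(193 - 113) = 107*80 = 8560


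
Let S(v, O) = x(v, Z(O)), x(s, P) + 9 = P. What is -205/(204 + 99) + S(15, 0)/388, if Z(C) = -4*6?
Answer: -89539/117564 ≈ -0.76162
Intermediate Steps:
Z(C) = -24
x(s, P) = -9 + P
S(v, O) = -33 (S(v, O) = -9 - 24 = -33)
-205/(204 + 99) + S(15, 0)/388 = -205/(204 + 99) - 33/388 = -205/303 - 33*1/388 = -205*1/303 - 33/388 = -205/303 - 33/388 = -89539/117564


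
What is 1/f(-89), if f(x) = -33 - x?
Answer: 1/56 ≈ 0.017857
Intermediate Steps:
1/f(-89) = 1/(-33 - 1*(-89)) = 1/(-33 + 89) = 1/56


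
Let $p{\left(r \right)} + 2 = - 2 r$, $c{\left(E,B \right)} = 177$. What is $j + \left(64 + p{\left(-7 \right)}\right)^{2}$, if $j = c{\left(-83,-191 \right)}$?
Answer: $5953$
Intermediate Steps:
$p{\left(r \right)} = -2 - 2 r$
$j = 177$
$j + \left(64 + p{\left(-7 \right)}\right)^{2} = 177 + \left(64 - -12\right)^{2} = 177 + \left(64 + \left(-2 + 14\right)\right)^{2} = 177 + \left(64 + 12\right)^{2} = 177 + 76^{2} = 177 + 5776 = 5953$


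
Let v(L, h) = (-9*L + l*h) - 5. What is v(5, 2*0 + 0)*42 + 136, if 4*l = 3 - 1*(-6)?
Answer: -1964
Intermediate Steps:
l = 9/4 (l = (3 - 1*(-6))/4 = (3 + 6)/4 = (¼)*9 = 9/4 ≈ 2.2500)
v(L, h) = -5 - 9*L + 9*h/4 (v(L, h) = (-9*L + 9*h/4) - 5 = -5 - 9*L + 9*h/4)
v(5, 2*0 + 0)*42 + 136 = (-5 - 9*5 + 9*(2*0 + 0)/4)*42 + 136 = (-5 - 45 + 9*(0 + 0)/4)*42 + 136 = (-5 - 45 + (9/4)*0)*42 + 136 = (-5 - 45 + 0)*42 + 136 = -50*42 + 136 = -2100 + 136 = -1964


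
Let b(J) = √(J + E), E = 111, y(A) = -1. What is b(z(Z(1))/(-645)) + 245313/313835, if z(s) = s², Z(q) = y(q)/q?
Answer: 245313/313835 + √46178130/645 ≈ 11.317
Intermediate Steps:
Z(q) = -1/q
b(J) = √(111 + J) (b(J) = √(J + 111) = √(111 + J))
b(z(Z(1))/(-645)) + 245313/313835 = √(111 + (-1/1)²/(-645)) + 245313/313835 = √(111 + (-1*1)²*(-1/645)) + 245313*(1/313835) = √(111 + (-1)²*(-1/645)) + 245313/313835 = √(111 + 1*(-1/645)) + 245313/313835 = √(111 - 1/645) + 245313/313835 = √(71594/645) + 245313/313835 = √46178130/645 + 245313/313835 = 245313/313835 + √46178130/645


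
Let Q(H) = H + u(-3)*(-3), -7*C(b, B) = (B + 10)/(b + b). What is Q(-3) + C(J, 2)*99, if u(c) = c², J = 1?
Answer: -804/7 ≈ -114.86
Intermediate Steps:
C(b, B) = -(10 + B)/(14*b) (C(b, B) = -(B + 10)/(7*(b + b)) = -(10 + B)/(7*(2*b)) = -(10 + B)*1/(2*b)/7 = -(10 + B)/(14*b))
Q(H) = -27 + H (Q(H) = H + (-3)²*(-3) = H + 9*(-3) = H - 27 = -27 + H)
Q(-3) + C(J, 2)*99 = (-27 - 3) + ((1/14)*(-10 - 1*2)/1)*99 = -30 + ((1/14)*1*(-10 - 2))*99 = -30 + ((1/14)*1*(-12))*99 = -30 - 6/7*99 = -30 - 594/7 = -804/7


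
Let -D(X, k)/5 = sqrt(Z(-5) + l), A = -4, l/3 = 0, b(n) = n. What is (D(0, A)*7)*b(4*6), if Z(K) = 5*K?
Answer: -4200*I ≈ -4200.0*I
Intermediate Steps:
l = 0 (l = 3*0 = 0)
D(X, k) = -25*I (D(X, k) = -5*sqrt(5*(-5) + 0) = -5*sqrt(-25 + 0) = -25*I)
(D(0, A)*7)*b(4*6) = (-25*I*7)*(4*6) = -175*I*24 = -4200*I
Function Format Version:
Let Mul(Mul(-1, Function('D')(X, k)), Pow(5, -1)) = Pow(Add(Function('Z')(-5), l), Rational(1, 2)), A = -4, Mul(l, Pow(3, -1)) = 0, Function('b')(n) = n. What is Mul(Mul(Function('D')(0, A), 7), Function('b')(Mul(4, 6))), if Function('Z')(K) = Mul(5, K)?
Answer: Mul(-4200, I) ≈ Mul(-4200.0, I)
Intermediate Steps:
l = 0 (l = Mul(3, 0) = 0)
Function('D')(X, k) = Mul(-25, I) (Function('D')(X, k) = Mul(-5, Pow(Add(Mul(5, -5), 0), Rational(1, 2))) = Mul(-5, Pow(Add(-25, 0), Rational(1, 2))) = Mul(-5, Pow(-25, Rational(1, 2))) = Mul(-5, Mul(5, I)) = Mul(-25, I))
Mul(Mul(Function('D')(0, A), 7), Function('b')(Mul(4, 6))) = Mul(Mul(Mul(-25, I), 7), Mul(4, 6)) = Mul(Mul(-175, I), 24) = Mul(-4200, I)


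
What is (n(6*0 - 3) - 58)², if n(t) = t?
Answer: 3721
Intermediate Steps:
(n(6*0 - 3) - 58)² = ((6*0 - 3) - 58)² = ((0 - 3) - 58)² = (-3 - 58)² = (-61)² = 3721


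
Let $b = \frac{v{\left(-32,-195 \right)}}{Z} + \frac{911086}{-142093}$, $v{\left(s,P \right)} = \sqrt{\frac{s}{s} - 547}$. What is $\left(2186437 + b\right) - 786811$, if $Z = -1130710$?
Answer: $\frac{198876146132}{142093} - \frac{i \sqrt{546}}{1130710} \approx 1.3996 \cdot 10^{6} - 2.0665 \cdot 10^{-5} i$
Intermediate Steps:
$v{\left(s,P \right)} = i \sqrt{546}$ ($v{\left(s,P \right)} = \sqrt{1 - 547} = \sqrt{-546} = i \sqrt{546}$)
$b = - \frac{911086}{142093} - \frac{i \sqrt{546}}{1130710}$ ($b = \frac{i \sqrt{546}}{-1130710} + \frac{911086}{-142093} = i \sqrt{546} \left(- \frac{1}{1130710}\right) + 911086 \left(- \frac{1}{142093}\right) = - \frac{i \sqrt{546}}{1130710} - \frac{911086}{142093} = - \frac{911086}{142093} - \frac{i \sqrt{546}}{1130710} \approx -6.4119 - 2.0665 \cdot 10^{-5} i$)
$\left(2186437 + b\right) - 786811 = \left(2186437 - \left(\frac{911086}{142093} + \frac{i \sqrt{546}}{1130710}\right)\right) - 786811 = \left(\frac{310676481555}{142093} - \frac{i \sqrt{546}}{1130710}\right) - 786811 = \frac{198876146132}{142093} - \frac{i \sqrt{546}}{1130710}$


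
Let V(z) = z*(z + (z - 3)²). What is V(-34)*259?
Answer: -11756010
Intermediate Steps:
V(z) = z*(z + (-3 + z)²)
V(-34)*259 = -34*(-34 + (-3 - 34)²)*259 = -34*(-34 + (-37)²)*259 = -34*(-34 + 1369)*259 = -34*1335*259 = -45390*259 = -11756010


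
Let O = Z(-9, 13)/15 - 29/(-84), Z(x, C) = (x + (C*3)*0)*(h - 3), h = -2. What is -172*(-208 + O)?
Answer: 739213/21 ≈ 35201.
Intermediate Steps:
Z(x, C) = -5*x (Z(x, C) = (x + (C*3)*0)*(-2 - 3) = (x + (3*C)*0)*(-5) = (x + 0)*(-5) = x*(-5) = -5*x)
O = 281/84 (O = -5*(-9)/15 - 29/(-84) = 45*(1/15) - 29*(-1/84) = 3 + 29/84 = 281/84 ≈ 3.3452)
-172*(-208 + O) = -172*(-208 + 281/84) = -172*(-17191/84) = 739213/21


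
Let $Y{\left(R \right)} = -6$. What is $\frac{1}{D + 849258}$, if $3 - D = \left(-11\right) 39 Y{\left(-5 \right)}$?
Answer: $\frac{1}{846687} \approx 1.1811 \cdot 10^{-6}$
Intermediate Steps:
$D = -2571$ ($D = 3 - \left(-11\right) 39 \left(-6\right) = 3 - \left(-429\right) \left(-6\right) = 3 - 2574 = -2571$)
$\frac{1}{D + 849258} = \frac{1}{-2571 + 849258} = \frac{1}{846687}$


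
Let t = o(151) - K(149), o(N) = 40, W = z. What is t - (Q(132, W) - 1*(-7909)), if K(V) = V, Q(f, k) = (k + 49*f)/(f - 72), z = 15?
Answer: -162521/20 ≈ -8126.0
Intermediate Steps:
W = 15
Q(f, k) = (k + 49*f)/(-72 + f)
t = -109 (t = 40 - 1*149 = 40 - 149 = -109)
t - (Q(132, W) - 1*(-7909)) = -109 - ((15 + 49*132)/(-72 + 132) - 1*(-7909)) = -109 - ((15 + 6468)/60 + 7909) = -109 - ((1/60)*6483 + 7909) = -109 - (2161/20 + 7909) = -109 - 1*160341/20 = -109 - 160341/20 = -162521/20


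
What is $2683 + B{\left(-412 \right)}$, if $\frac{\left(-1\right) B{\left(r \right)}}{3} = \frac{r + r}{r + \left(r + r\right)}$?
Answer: $2681$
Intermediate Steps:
$B{\left(r \right)} = -2$ ($B{\left(r \right)} = - 3 \frac{r + r}{r + \left(r + r\right)} = - 3 \frac{2 r}{r + 2 r} = - 3 \frac{2 r}{3 r} = - 3 \cdot 2 r \frac{1}{3 r} = \left(-3\right) \frac{2}{3} = -2$)
$2683 + B{\left(-412 \right)} = 2683 - 2 = 2681$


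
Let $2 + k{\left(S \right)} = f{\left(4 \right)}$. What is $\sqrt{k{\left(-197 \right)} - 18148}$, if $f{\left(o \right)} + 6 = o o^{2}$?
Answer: $2 i \sqrt{4523} \approx 134.51 i$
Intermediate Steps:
$f{\left(o \right)} = -6 + o^{3}$ ($f{\left(o \right)} = -6 + o o^{2} = -6 + o^{3}$)
$k{\left(S \right)} = 56$ ($k{\left(S \right)} = -2 - \left(6 - 4^{3}\right) = -2 + \left(-6 + 64\right) = -2 + 58 = 56$)
$\sqrt{k{\left(-197 \right)} - 18148} = \sqrt{56 - 18148} = \sqrt{-18092} = 2 i \sqrt{4523}$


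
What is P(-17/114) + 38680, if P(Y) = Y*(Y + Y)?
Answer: 251342929/6498 ≈ 38680.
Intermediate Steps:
P(Y) = 2*Y² (P(Y) = Y*(2*Y) = 2*Y²)
P(-17/114) + 38680 = 2*(-17/114)² + 38680 = 2*(289/12996) + 38680 = 289/6498 + 38680 = 251342929/6498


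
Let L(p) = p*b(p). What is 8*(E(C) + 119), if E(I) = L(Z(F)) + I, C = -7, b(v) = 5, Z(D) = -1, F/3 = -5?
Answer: 856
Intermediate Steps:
F = -15 (F = 3*(-5) = -15)
L(p) = 5*p (L(p) = p*5 = 5*p)
E(I) = -5 + I (E(I) = 5*(-1) + I = -5 + I)
8*(E(C) + 119) = 8*((-5 - 7) + 119) = 8*(-12 + 119) = 8*107 = 856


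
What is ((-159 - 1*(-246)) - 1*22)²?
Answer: 4225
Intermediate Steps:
((-159 - 1*(-246)) - 1*22)² = ((-159 + 246) - 22)² = (87 - 22)² = 65² = 4225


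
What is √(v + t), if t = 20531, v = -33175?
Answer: 2*I*√3161 ≈ 112.45*I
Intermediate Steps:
√(v + t) = √(-33175 + 20531) = √(-12644) = 2*I*√3161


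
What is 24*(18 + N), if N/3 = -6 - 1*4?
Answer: -288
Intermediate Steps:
N = -30 (N = 3*(-6 - 1*4) = 3*(-6 - 4) = 3*(-10) = -30)
24*(18 + N) = 24*(18 - 30) = 24*(-12) = -288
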